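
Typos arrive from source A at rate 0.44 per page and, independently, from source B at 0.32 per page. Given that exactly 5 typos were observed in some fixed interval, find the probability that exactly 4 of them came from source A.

Given the total, each event is independently from source A with probability p = λ_A/(λ_A+λ_B) = 0.44/0.76 ≈ 0.5789.
So K ~ Binomial(5, 0.44/0.76): P(K = 4) = C(5,4) · (0.44/0.76)^4 · (0.32/0.76)^1 ≈ 0.2365.

0.2365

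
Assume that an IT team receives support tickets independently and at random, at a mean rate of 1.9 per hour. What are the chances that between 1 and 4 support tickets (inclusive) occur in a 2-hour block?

0.6455

Over the interval, μ = 1.9 × 2 = 3.8 (a 2-hour block = 2 hours).
P(1 ≤ N ≤ 4) = Σ_{j=1}^{4} e^(−3.8) · 3.8^j/j! ≈ 0.6455.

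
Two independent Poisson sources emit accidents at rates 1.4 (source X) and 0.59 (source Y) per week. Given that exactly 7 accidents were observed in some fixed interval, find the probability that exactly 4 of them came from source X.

0.2234

Given the total, each event is independently from source X with probability p = λ_X/(λ_X+λ_Y) = 1.4/1.99 ≈ 0.7035.
So K ~ Binomial(7, 1.4/1.99): P(K = 4) = C(7,4) · (1.4/1.99)^4 · (0.59/1.99)^3 ≈ 0.2234.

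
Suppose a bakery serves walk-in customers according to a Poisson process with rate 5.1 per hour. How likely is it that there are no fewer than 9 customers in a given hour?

With mean μ = 5.1 per hour,
P(N ≥ 9) = 1 − P(N ≤ 8) = 1 − Σ_{j=0}^{8} e^(−μ) μ^j/j! ≈ 0.0748.

0.0748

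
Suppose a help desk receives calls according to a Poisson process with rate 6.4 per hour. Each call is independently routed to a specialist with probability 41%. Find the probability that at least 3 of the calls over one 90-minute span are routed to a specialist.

0.7524

Thinning: the calls that are routed to a specialist themselves form a Poisson process with rate 0.41 × 6.4 = 2.624 per hour.
Over the interval, μ = 2.624 × 1.5 = 3.936 (a 90-minute span = 1.5 hours).
P(N ≥ 3) = 1 − P(N ≤ 2) ≈ 0.7524.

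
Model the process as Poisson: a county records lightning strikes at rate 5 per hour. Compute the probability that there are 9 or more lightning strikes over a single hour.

0.0681

With mean μ = 5 per hour,
P(N ≥ 9) = 1 − P(N ≤ 8) = 1 − Σ_{j=0}^{8} e^(−μ) μ^j/j! ≈ 0.0681.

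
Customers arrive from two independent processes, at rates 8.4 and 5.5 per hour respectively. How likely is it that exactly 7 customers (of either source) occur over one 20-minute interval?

Independent Poisson processes superpose: combined rate λ = 8.4 + 5.5 = 13.9 per hour.
Over the interval, μ = 13.9 × 1/3 ≈ 4.63333 (a 20-minute interval = 1/3 hours).
P(N = 7) = e^(−4.63333) · 4.63333^7/7! ≈ 0.0884.

0.0884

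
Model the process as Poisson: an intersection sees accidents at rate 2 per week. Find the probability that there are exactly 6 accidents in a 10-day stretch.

0.0434

Over the interval, μ = 2 × 10/7 ≈ 2.85714 (a 10-day stretch = 10/7 weeks).
P(N = 6) = e^(−μ) μ^6/6! = e^(−2.85714) · 2.85714^6/720 ≈ 0.0434.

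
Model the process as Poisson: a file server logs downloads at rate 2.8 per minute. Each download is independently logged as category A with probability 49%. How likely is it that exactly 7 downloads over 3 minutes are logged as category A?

Thinning: the downloads that are logged as category A themselves form a Poisson process with rate 0.49 × 2.8 = 1.372 per minute.
Over the interval, μ = 1.372 × 3 = 4.116 (3 minutes).
P(N = 7) = e^(−4.116) · 4.116^7/7! ≈ 0.0648.

0.0648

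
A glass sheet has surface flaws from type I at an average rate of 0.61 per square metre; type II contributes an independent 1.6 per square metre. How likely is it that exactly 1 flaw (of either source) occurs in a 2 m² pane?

Independent Poisson processes superpose: combined rate λ = 0.61 + 1.6 = 2.21 per square metre.
Over the interval, μ = 2.21 × 2 = 4.42 (a 2 m² pane = 2 square metres).
P(N = 1) = e^(−4.42) · 4.42^1/1! ≈ 0.0532.

0.0532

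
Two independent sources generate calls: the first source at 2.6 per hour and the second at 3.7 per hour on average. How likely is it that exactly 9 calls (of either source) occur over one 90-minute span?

0.1303

Independent Poisson processes superpose: combined rate λ = 2.6 + 3.7 = 6.3 per hour.
Over the interval, μ = 6.3 × 1.5 = 9.45 (a 90-minute span = 1.5 hours).
P(N = 9) = e^(−9.45) · 9.45^9/9! ≈ 0.1303.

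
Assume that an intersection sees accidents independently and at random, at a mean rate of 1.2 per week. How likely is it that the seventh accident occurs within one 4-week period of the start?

Over the interval, μ = 1.2 × 4 = 4.8 (a 4-week period = 4 weeks).
The seventh arrival falls in the interval iff at least 7 events occur there: P(S_7 ≤ t) = P(N ≥ 7) = 1 − P(N ≤ 6) ≈ 0.2092.

0.2092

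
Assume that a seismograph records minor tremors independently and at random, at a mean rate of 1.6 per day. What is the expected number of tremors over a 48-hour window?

3.2

E[N] = λt = 1.6 × 2 = 3.2 (a 48-hour window = 2 days).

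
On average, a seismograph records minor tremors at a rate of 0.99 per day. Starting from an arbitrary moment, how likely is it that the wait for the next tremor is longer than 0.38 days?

The wait for the next event is exponential with rate λ = 0.99 per day.
P(T > 0.38) = e^(−λt) = e^(−0.99 × 0.38) = e^(−0.3762) ≈ 0.6865.

0.6865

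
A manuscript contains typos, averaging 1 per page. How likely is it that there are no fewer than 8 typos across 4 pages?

Over the interval, μ = 1 × 4 = 4 (4 pages).
P(N ≥ 8) = 1 − P(N ≤ 7) = 1 − Σ_{j=0}^{7} e^(−μ) μ^j/j! ≈ 0.0511.

0.0511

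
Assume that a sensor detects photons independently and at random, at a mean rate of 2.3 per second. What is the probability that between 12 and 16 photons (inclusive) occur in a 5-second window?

Over the interval, μ = 2.3 × 5 = 11.5 (a 5-second window = 5 seconds).
P(12 ≤ N ≤ 16) = Σ_{j=12}^{16} e^(−11.5) · 11.5^j/j! ≈ 0.4038.

0.4038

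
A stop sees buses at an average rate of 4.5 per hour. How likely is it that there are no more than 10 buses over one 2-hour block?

Over the interval, μ = 4.5 × 2 = 9 (a 2-hour block = 2 hours).
P(N ≤ 10) = Σ_{j=0}^{10} e^(−μ) μ^j/j! ≈ 0.7060.

0.7060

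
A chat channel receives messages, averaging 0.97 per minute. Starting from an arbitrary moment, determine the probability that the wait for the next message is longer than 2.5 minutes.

0.0885

The wait for the next event is exponential with rate λ = 0.97 per minute.
P(T > 2.5) = e^(−λt) = e^(−0.97 × 2.5) = e^(−2.425) ≈ 0.0885.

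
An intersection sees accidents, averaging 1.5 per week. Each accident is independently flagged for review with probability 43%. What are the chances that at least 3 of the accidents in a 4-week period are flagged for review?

Thinning: the accidents that are flagged for review themselves form a Poisson process with rate 0.43 × 1.5 = 0.645 per week.
Over the interval, μ = 0.645 × 4 = 2.58 (a 4-week period = 4 weeks).
P(N ≥ 3) = 1 − P(N ≤ 2) ≈ 0.4765.

0.4765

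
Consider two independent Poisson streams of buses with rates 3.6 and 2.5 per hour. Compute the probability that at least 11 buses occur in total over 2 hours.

0.6734

Independent Poisson processes superpose: combined rate λ = 3.6 + 2.5 = 6.1 per hour.
Over the interval, μ = 6.1 × 2 = 12.2 (2 hours).
P(N ≥ 11) = 1 − P(N ≤ 10) ≈ 0.6734.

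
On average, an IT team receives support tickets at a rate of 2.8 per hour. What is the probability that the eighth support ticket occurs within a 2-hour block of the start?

Over the interval, μ = 2.8 × 2 = 5.6 (a 2-hour block = 2 hours).
The eighth arrival falls in the interval iff at least 8 events occur there: P(S_8 ≤ t) = P(N ≥ 8) = 1 − P(N ≤ 7) ≈ 0.2030.

0.2030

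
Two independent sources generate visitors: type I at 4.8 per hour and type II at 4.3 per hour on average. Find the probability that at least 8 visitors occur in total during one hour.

Independent Poisson processes superpose: combined rate λ = 4.8 + 4.3 = 9.1 per hour.
So μ = 9.1.
P(N ≥ 8) = 1 − P(N ≤ 7) ≈ 0.6877.

0.6877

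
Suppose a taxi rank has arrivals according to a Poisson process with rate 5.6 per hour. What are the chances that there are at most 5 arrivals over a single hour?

0.5119

With mean μ = 5.6 per hour,
P(N ≤ 5) = Σ_{j=0}^{5} e^(−μ) μ^j/j! ≈ 0.5119.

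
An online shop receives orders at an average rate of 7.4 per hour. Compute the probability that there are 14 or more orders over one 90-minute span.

Over the interval, μ = 7.4 × 1.5 = 11.1 (a 90-minute span = 1.5 hours).
P(N ≥ 14) = 1 − P(N ≤ 13) = 1 − Σ_{j=0}^{13} e^(−μ) μ^j/j! ≈ 0.2281.

0.2281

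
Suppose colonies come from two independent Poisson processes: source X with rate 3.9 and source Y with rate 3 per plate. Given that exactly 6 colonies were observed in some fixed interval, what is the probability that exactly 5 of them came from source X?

Given the total, each event is independently from source X with probability p = λ_X/(λ_X+λ_Y) = 3.9/6.9 ≈ 0.5652.
So K ~ Binomial(6, 3.9/6.9): P(K = 5) = C(6,5) · (3.9/6.9)^5 · (3/6.9)^1 ≈ 0.1505.

0.1505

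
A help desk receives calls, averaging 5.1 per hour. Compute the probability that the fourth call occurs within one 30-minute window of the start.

Over the interval, μ = 5.1 × 0.5 = 2.55 (a 30-minute window = 0.5 hours).
The fourth arrival falls in the interval iff at least 4 events occur there: P(S_4 ≤ t) = P(N ≥ 4) = 1 − P(N ≤ 3) ≈ 0.2532.

0.2532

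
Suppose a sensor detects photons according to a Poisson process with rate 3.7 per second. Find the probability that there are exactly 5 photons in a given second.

0.1429

With mean μ = 3.7 per second,
P(N = 5) = e^(−μ) μ^5/5! = e^(−3.7) · 3.7^5/120 ≈ 0.1429.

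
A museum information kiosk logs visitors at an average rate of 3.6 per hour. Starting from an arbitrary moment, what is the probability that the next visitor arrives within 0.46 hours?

0.8091

Inter-arrival times are exponential with rate λ = 3.6 per hour.
P(T ≤ 0.46) = 1 − e^(−λt) = 1 − e^(−3.6 × 0.46) = 1 − e^(−1.656) ≈ 0.8091.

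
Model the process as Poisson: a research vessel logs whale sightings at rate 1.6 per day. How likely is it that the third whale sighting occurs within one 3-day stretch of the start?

Over the interval, μ = 1.6 × 3 = 4.8 (a 3-day stretch = 3 days).
The third arrival falls in the interval iff at least 3 events occur there: P(S_3 ≤ t) = P(N ≥ 3) = 1 − P(N ≤ 2) ≈ 0.8575.

0.8575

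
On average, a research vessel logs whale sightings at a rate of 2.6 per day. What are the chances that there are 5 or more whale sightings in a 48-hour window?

Over the interval, μ = 2.6 × 2 = 5.2 (a 48-hour window = 2 days).
P(N ≥ 5) = 1 − P(N ≤ 4) = 1 − Σ_{j=0}^{4} e^(−μ) μ^j/j! ≈ 0.5939.

0.5939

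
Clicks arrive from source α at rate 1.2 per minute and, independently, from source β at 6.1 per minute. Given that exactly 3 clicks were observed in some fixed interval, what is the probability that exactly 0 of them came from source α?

0.5835

Given the total, each event is independently from source α with probability p = λ_α/(λ_α+λ_β) = 1.2/7.3 ≈ 0.1644.
So K ~ Binomial(3, 1.2/7.3): P(K = 0) = C(3,0) · (1.2/7.3)^0 · (6.1/7.3)^3 ≈ 0.5835.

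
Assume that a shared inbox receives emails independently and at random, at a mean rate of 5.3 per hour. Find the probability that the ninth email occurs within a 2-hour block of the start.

0.7306

Over the interval, μ = 5.3 × 2 = 10.6 (a 2-hour block = 2 hours).
The ninth arrival falls in the interval iff at least 9 events occur there: P(S_9 ≤ t) = P(N ≥ 9) = 1 − P(N ≤ 8) ≈ 0.7306.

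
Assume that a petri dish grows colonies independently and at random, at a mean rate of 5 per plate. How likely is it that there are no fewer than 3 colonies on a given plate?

With mean μ = 5 per plate,
P(N ≥ 3) = 1 − P(N ≤ 2) = 1 − Σ_{j=0}^{2} e^(−μ) μ^j/j! ≈ 0.8753.

0.8753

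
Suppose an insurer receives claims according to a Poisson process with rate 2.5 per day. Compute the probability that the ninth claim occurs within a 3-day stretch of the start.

0.3380

Over the interval, μ = 2.5 × 3 = 7.5 (a 3-day stretch = 3 days).
The ninth arrival falls in the interval iff at least 9 events occur there: P(S_9 ≤ t) = P(N ≥ 9) = 1 − P(N ≤ 8) ≈ 0.3380.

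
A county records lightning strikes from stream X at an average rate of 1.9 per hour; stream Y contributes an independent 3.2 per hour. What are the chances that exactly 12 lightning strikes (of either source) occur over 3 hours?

0.0778

Independent Poisson processes superpose: combined rate λ = 1.9 + 3.2 = 5.1 per hour.
Over the interval, μ = 5.1 × 3 = 15.3 (3 hours).
P(N = 12) = e^(−15.3) · 15.3^12/12! ≈ 0.0778.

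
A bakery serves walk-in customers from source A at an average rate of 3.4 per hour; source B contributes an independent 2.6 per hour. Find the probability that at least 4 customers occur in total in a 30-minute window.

0.3528

Independent Poisson processes superpose: combined rate λ = 3.4 + 2.6 = 6 per hour.
Over the interval, μ = 6 × 0.5 = 3 (a 30-minute window = 0.5 hours).
P(N ≥ 4) = 1 − P(N ≤ 3) ≈ 0.3528.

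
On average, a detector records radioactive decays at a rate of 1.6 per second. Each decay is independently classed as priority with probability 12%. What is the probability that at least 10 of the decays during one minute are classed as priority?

0.7132

Thinning: the decays that are classed as priority themselves form a Poisson process with rate 0.12 × 1.6 = 0.192 per second.
Over the interval, μ = 0.192 × 60 = 11.52 (a minute = 60 seconds).
P(N ≥ 10) = 1 − P(N ≤ 9) ≈ 0.7132.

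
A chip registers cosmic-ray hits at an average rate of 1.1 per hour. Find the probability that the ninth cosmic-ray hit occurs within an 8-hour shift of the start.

0.5177

Over the interval, μ = 1.1 × 8 = 8.8 (an 8-hour shift = 8 hours).
The ninth arrival falls in the interval iff at least 9 events occur there: P(S_9 ≤ t) = P(N ≥ 9) = 1 − P(N ≤ 8) ≈ 0.5177.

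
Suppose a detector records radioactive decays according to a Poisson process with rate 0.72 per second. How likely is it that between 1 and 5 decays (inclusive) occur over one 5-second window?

0.8168

Over the interval, μ = 0.72 × 5 = 3.6 (a 5-second window = 5 seconds).
P(1 ≤ N ≤ 5) = Σ_{j=1}^{5} e^(−3.6) · 3.6^j/j! ≈ 0.8168.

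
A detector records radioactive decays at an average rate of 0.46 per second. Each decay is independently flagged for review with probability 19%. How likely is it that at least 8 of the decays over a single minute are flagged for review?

Thinning: the decays that are flagged for review themselves form a Poisson process with rate 0.19 × 0.46 = 0.0874 per second.
Over the interval, μ = 0.0874 × 60 = 5.244 (a minute = 60 seconds).
P(N ≥ 8) = 1 − P(N ≤ 7) ≈ 0.1601.

0.1601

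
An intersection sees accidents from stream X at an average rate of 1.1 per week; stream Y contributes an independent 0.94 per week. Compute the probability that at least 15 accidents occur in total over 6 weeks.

0.2501

Independent Poisson processes superpose: combined rate λ = 1.1 + 0.94 = 2.04 per week.
Over the interval, μ = 2.04 × 6 = 12.24 (6 weeks).
P(N ≥ 15) = 1 − P(N ≤ 14) ≈ 0.2501.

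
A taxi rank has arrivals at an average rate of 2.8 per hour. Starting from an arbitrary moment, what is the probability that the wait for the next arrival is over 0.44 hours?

0.2917

The wait for the next event is exponential with rate λ = 2.8 per hour.
P(T > 0.44) = e^(−λt) = e^(−2.8 × 0.44) = e^(−1.232) ≈ 0.2917.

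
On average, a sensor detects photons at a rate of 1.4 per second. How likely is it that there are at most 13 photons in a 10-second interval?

Over the interval, μ = 1.4 × 10 = 14 (a 10-second interval = 10 seconds).
P(N ≤ 13) = Σ_{j=0}^{13} e^(−μ) μ^j/j! ≈ 0.4644.

0.4644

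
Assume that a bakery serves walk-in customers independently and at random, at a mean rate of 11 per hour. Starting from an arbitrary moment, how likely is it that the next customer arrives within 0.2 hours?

Inter-arrival times are exponential with rate λ = 11 per hour.
P(T ≤ 0.2) = 1 − e^(−λt) = 1 − e^(−11 × 0.2) = 1 − e^(−2.2) ≈ 0.8892.

0.8892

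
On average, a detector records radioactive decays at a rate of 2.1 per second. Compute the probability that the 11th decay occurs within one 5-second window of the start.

0.4793

Over the interval, μ = 2.1 × 5 = 10.5 (a 5-second window = 5 seconds).
The 11th arrival falls in the interval iff at least 11 events occur there: P(S_11 ≤ t) = P(N ≥ 11) = 1 − P(N ≤ 10) ≈ 0.4793.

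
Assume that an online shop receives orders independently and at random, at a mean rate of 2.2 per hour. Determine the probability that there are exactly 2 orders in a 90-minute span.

0.2008

Over the interval, μ = 2.2 × 1.5 = 3.3 (a 90-minute span = 1.5 hours).
P(N = 2) = e^(−μ) μ^2/2! = e^(−3.3) · 3.3^2/2 ≈ 0.2008.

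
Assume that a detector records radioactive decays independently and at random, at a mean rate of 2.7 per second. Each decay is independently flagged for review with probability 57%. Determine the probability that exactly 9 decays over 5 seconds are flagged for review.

Thinning: the decays that are flagged for review themselves form a Poisson process with rate 0.57 × 2.7 = 1.539 per second.
Over the interval, μ = 1.539 × 5 = 7.695 (5 seconds).
P(N = 9) = e^(−7.695) · 7.695^9/9! ≈ 0.1186.

0.1186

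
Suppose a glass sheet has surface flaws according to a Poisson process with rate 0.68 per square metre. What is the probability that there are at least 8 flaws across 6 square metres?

Over the interval, μ = 0.68 × 6 = 4.08 (6 square metres).
P(N ≥ 8) = 1 − P(N ≤ 7) = 1 − Σ_{j=0}^{7} e^(−μ) μ^j/j! ≈ 0.0560.

0.0560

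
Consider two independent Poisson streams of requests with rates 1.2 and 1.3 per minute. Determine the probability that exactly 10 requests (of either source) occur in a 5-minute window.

0.0956

Independent Poisson processes superpose: combined rate λ = 1.2 + 1.3 = 2.5 per minute.
Over the interval, μ = 2.5 × 5 = 12.5 (a 5-minute window = 5 minutes).
P(N = 10) = e^(−12.5) · 12.5^10/10! ≈ 0.0956.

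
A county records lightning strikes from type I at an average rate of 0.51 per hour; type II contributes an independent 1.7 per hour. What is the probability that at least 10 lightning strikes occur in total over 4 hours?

Independent Poisson processes superpose: combined rate λ = 0.51 + 1.7 = 2.21 per hour.
Over the interval, μ = 2.21 × 4 = 8.84 (4 hours).
P(N ≥ 10) = 1 − P(N ≤ 9) ≈ 0.3915.

0.3915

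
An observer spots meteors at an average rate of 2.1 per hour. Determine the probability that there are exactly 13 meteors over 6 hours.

Over the interval, μ = 2.1 × 6 = 12.6 (6 hours).
P(N = 13) = e^(−μ) μ^13/13! = e^(−12.6) · 12.6^13/6227020800 ≈ 0.1093.

0.1093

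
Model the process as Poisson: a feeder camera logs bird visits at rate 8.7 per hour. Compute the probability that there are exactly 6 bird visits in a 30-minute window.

Over the interval, μ = 8.7 × 0.5 = 4.35 (a 30-minute window = 0.5 hours).
P(N = 6) = e^(−μ) μ^6/6! = e^(−4.35) · 4.35^6/720 ≈ 0.1215.

0.1215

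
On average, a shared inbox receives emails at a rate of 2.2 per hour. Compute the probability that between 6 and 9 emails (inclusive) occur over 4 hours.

Over the interval, μ = 2.2 × 4 = 8.8 (4 hours).
P(6 ≤ N ≤ 9) = Σ_{j=6}^{9} e^(−8.8) · 8.8^j/j! ≈ 0.4854.

0.4854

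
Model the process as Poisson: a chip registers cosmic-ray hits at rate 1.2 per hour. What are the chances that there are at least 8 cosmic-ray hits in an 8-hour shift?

0.7416

Over the interval, μ = 1.2 × 8 = 9.6 (an 8-hour shift = 8 hours).
P(N ≥ 8) = 1 − P(N ≤ 7) = 1 − Σ_{j=0}^{7} e^(−μ) μ^j/j! ≈ 0.7416.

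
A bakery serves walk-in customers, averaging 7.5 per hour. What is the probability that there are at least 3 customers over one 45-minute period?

0.9190

Over the interval, μ = 7.5 × 0.75 = 5.625 (a 45-minute period = 0.75 hours).
P(N ≥ 3) = 1 − P(N ≤ 2) = 1 − Σ_{j=0}^{2} e^(−μ) μ^j/j! ≈ 0.9190.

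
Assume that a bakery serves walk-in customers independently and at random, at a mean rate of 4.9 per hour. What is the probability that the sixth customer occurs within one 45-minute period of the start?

0.1664

Over the interval, μ = 4.9 × 0.75 = 3.675 (a 45-minute period = 0.75 hours).
The sixth arrival falls in the interval iff at least 6 events occur there: P(S_6 ≤ t) = P(N ≥ 6) = 1 − P(N ≤ 5) ≈ 0.1664.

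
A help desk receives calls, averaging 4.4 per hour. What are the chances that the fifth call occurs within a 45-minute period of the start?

0.2374

Over the interval, μ = 4.4 × 0.75 = 3.3 (a 45-minute period = 0.75 hours).
The fifth arrival falls in the interval iff at least 5 events occur there: P(S_5 ≤ t) = P(N ≥ 5) = 1 − P(N ≤ 4) ≈ 0.2374.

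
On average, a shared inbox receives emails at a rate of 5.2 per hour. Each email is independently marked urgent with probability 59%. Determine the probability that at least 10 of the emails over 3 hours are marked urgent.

0.4394

Thinning: the emails that are marked urgent themselves form a Poisson process with rate 0.59 × 5.2 = 3.068 per hour.
Over the interval, μ = 3.068 × 3 = 9.204 (3 hours).
P(N ≥ 10) = 1 − P(N ≤ 9) ≈ 0.4394.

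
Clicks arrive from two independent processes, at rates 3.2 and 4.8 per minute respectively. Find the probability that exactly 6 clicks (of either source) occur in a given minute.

0.1221

Independent Poisson processes superpose: combined rate λ = 3.2 + 4.8 = 8 per minute.
So μ = 8.
P(N = 6) = e^(−8) · 8^6/6! ≈ 0.1221.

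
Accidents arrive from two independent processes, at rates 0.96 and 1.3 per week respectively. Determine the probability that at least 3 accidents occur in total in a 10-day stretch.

Independent Poisson processes superpose: combined rate λ = 0.96 + 1.3 = 2.26 per week.
Over the interval, μ = 2.26 × 10/7 ≈ 3.22857 (a 10-day stretch = 10/7 weeks).
P(N ≥ 3) = 1 − P(N ≤ 2) ≈ 0.6260.

0.6260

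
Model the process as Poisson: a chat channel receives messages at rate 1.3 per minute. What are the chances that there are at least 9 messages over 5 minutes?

0.2084

Over the interval, μ = 1.3 × 5 = 6.5 (5 minutes).
P(N ≥ 9) = 1 − P(N ≤ 8) = 1 − Σ_{j=0}^{8} e^(−μ) μ^j/j! ≈ 0.2084.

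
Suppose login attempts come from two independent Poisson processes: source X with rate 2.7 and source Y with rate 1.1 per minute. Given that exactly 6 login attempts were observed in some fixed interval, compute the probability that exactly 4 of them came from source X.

Given the total, each event is independently from source X with probability p = λ_X/(λ_X+λ_Y) = 2.7/3.8 ≈ 0.7105.
So K ~ Binomial(6, 2.7/3.8): P(K = 4) = C(6,4) · (2.7/3.8)^4 · (1.1/3.8)^2 ≈ 0.3204.

0.3204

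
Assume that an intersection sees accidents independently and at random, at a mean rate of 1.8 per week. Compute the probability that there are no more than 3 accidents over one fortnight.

Over the interval, μ = 1.8 × 2 = 3.6 (a fortnight = 2 weeks).
P(N ≤ 3) = Σ_{j=0}^{3} e^(−μ) μ^j/j! ≈ 0.5152.

0.5152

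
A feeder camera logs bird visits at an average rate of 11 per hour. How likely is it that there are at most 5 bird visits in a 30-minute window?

0.5289

Over the interval, μ = 11 × 0.5 = 5.5 (a 30-minute window = 0.5 hours).
P(N ≤ 5) = Σ_{j=0}^{5} e^(−μ) μ^j/j! ≈ 0.5289.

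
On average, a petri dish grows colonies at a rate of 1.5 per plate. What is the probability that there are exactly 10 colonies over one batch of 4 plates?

0.0413

Over the interval, μ = 1.5 × 4 = 6 (a batch of 4 plates = 4 plates).
P(N = 10) = e^(−μ) μ^10/10! = e^(−6) · 6^10/3628800 ≈ 0.0413.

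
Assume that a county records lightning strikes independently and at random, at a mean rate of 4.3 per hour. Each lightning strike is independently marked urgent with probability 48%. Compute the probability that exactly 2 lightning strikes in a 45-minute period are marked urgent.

Thinning: the lightning strikes that are marked urgent themselves form a Poisson process with rate 0.48 × 4.3 = 2.064 per hour.
Over the interval, μ = 2.064 × 0.75 = 1.548 (a 45-minute period = 0.75 hours).
P(N = 2) = e^(−1.548) · 1.548^2/2! ≈ 0.2548.

0.2548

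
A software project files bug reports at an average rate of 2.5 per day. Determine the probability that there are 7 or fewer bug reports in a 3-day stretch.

0.5246

Over the interval, μ = 2.5 × 3 = 7.5 (a 3-day stretch = 3 days).
P(N ≤ 7) = Σ_{j=0}^{7} e^(−μ) μ^j/j! ≈ 0.5246.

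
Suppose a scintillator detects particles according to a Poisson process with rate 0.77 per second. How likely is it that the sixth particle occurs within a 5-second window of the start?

0.1919

Over the interval, μ = 0.77 × 5 = 3.85 (a 5-second window = 5 seconds).
The sixth arrival falls in the interval iff at least 6 events occur there: P(S_6 ≤ t) = P(N ≥ 6) = 1 − P(N ≤ 5) ≈ 0.1919.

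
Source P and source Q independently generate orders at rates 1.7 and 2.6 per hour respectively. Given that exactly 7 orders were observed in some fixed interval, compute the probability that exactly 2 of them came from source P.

Given the total, each event is independently from source P with probability p = λ_P/(λ_P+λ_Q) = 1.7/4.3 ≈ 0.3953.
So K ~ Binomial(7, 1.7/4.3): P(K = 2) = C(7,2) · (1.7/4.3)^2 · (2.6/4.3)^5 ≈ 0.2653.

0.2653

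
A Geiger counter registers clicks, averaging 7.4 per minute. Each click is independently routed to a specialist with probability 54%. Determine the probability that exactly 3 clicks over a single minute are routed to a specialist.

Thinning: the clicks that are routed to a specialist themselves form a Poisson process with rate 0.54 × 7.4 = 3.996 per minute.
So μ = 3.996.
P(N = 3) = e^(−3.996) · 3.996^3/3! ≈ 0.1956.

0.1956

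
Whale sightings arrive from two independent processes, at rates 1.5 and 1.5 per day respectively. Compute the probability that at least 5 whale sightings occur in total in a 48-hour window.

Independent Poisson processes superpose: combined rate λ = 1.5 + 1.5 = 3 per day.
Over the interval, μ = 3 × 2 = 6 (a 48-hour window = 2 days).
P(N ≥ 5) = 1 − P(N ≤ 4) ≈ 0.7149.

0.7149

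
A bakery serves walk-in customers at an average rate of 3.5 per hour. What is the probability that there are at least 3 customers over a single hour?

0.6792

With mean μ = 3.5 per hour,
P(N ≥ 3) = 1 − P(N ≤ 2) = 1 − Σ_{j=0}^{2} e^(−μ) μ^j/j! ≈ 0.6792.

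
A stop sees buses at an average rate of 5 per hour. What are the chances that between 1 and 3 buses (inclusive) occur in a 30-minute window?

Over the interval, μ = 5 × 0.5 = 2.5 (a 30-minute window = 0.5 hours).
P(1 ≤ N ≤ 3) = Σ_{j=1}^{3} e^(−2.5) · 2.5^j/j! ≈ 0.6755.

0.6755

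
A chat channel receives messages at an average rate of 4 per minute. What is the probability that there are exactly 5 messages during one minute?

0.1563

With mean μ = 4 per minute,
P(N = 5) = e^(−μ) μ^5/5! = e^(−4) · 4^5/120 ≈ 0.1563.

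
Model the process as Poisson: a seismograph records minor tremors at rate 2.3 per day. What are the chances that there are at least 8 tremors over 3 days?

Over the interval, μ = 2.3 × 3 = 6.9 (3 days).
P(N ≥ 8) = 1 − P(N ≤ 7) = 1 − Σ_{j=0}^{7} e^(−μ) μ^j/j! ≈ 0.3864.

0.3864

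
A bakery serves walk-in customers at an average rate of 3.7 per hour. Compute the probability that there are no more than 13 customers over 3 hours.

0.7719

Over the interval, μ = 3.7 × 3 = 11.1 (3 hours).
P(N ≤ 13) = Σ_{j=0}^{13} e^(−μ) μ^j/j! ≈ 0.7719.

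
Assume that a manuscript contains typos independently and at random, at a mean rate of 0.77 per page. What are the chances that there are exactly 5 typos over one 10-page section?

Over the interval, μ = 0.77 × 10 = 7.7 (a 10-page section = 10 pages).
P(N = 5) = e^(−μ) μ^5/5! = e^(−7.7) · 7.7^5/120 ≈ 0.1021.

0.1021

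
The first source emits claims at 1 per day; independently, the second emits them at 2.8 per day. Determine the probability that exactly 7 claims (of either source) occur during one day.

0.0508

Independent Poisson processes superpose: combined rate λ = 1 + 2.8 = 3.8 per day.
So μ = 3.8.
P(N = 7) = e^(−3.8) · 3.8^7/7! ≈ 0.0508.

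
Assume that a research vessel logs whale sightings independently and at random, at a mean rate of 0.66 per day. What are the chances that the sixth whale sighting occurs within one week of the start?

Over the interval, μ = 0.66 × 7 = 4.62 (a week = 7 days).
The sixth arrival falls in the interval iff at least 6 events occur there: P(S_6 ≤ t) = P(N ≥ 6) = 1 − P(N ≤ 5) ≈ 0.3177.

0.3177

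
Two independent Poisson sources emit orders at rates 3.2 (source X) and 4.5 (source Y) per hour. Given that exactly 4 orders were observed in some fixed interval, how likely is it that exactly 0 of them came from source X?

0.1167

Given the total, each event is independently from source X with probability p = λ_X/(λ_X+λ_Y) = 3.2/7.7 ≈ 0.4156.
So K ~ Binomial(4, 3.2/7.7): P(K = 0) = C(4,0) · (3.2/7.7)^0 · (4.5/7.7)^4 ≈ 0.1167.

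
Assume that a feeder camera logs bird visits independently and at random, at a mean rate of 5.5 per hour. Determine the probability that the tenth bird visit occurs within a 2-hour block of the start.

0.6595

Over the interval, μ = 5.5 × 2 = 11 (a 2-hour block = 2 hours).
The tenth arrival falls in the interval iff at least 10 events occur there: P(S_10 ≤ t) = P(N ≥ 10) = 1 − P(N ≤ 9) ≈ 0.6595.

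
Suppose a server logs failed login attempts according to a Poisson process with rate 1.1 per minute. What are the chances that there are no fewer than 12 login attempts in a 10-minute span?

Over the interval, μ = 1.1 × 10 = 11 (a 10-minute span = 10 minutes).
P(N ≥ 12) = 1 − P(N ≤ 11) = 1 − Σ_{j=0}^{11} e^(−μ) μ^j/j! ≈ 0.4207.

0.4207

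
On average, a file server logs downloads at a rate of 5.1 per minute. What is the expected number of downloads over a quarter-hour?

76.5

E[N] = λt = 5.1 × 15 = 76.5 (a quarter-hour = 15 minutes).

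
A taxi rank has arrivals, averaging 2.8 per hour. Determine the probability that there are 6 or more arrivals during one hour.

With mean μ = 2.8 per hour,
P(N ≥ 6) = 1 − P(N ≤ 5) = 1 − Σ_{j=0}^{5} e^(−μ) μ^j/j! ≈ 0.0651.

0.0651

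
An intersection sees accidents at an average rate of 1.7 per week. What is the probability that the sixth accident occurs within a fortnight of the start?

Over the interval, μ = 1.7 × 2 = 3.4 (a fortnight = 2 weeks).
The sixth arrival falls in the interval iff at least 6 events occur there: P(S_6 ≤ t) = P(N ≥ 6) = 1 − P(N ≤ 5) ≈ 0.1295.

0.1295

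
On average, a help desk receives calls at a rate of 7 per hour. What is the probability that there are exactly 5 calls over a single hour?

0.1277

With mean μ = 7 per hour,
P(N = 5) = e^(−μ) μ^5/5! = e^(−7) · 7^5/120 ≈ 0.1277.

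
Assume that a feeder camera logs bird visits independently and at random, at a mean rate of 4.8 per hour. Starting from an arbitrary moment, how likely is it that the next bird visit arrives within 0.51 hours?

Inter-arrival times are exponential with rate λ = 4.8 per hour.
P(T ≤ 0.51) = 1 − e^(−λt) = 1 − e^(−4.8 × 0.51) = 1 − e^(−2.448) ≈ 0.9135.

0.9135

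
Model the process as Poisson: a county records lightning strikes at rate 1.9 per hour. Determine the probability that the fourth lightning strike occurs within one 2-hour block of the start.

0.5265

Over the interval, μ = 1.9 × 2 = 3.8 (a 2-hour block = 2 hours).
The fourth arrival falls in the interval iff at least 4 events occur there: P(S_4 ≤ t) = P(N ≥ 4) = 1 − P(N ≤ 3) ≈ 0.5265.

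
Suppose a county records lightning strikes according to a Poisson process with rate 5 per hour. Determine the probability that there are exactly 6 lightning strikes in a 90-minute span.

Over the interval, μ = 5 × 1.5 = 7.5 (a 90-minute span = 1.5 hours).
P(N = 6) = e^(−μ) μ^6/6! = e^(−7.5) · 7.5^6/720 ≈ 0.1367.

0.1367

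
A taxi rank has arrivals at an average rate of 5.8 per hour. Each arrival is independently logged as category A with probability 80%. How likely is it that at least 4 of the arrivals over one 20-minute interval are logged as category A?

Thinning: the arrivals that are logged as category A themselves form a Poisson process with rate 0.8 × 5.8 = 4.64 per hour.
Over the interval, μ = 4.64 × 1/3 ≈ 1.54667 (a 20-minute interval = 1/3 hours).
P(N ≥ 4) = 1 − P(N ≤ 3) ≈ 0.0716.

0.0716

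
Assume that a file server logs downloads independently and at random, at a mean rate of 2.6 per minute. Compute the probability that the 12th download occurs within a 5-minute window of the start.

0.6468

Over the interval, μ = 2.6 × 5 = 13 (a 5-minute window = 5 minutes).
The 12th arrival falls in the interval iff at least 12 events occur there: P(S_12 ≤ t) = P(N ≥ 12) = 1 − P(N ≤ 11) ≈ 0.6468.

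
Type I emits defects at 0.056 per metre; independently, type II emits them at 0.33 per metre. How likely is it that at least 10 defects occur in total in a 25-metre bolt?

0.4976

Independent Poisson processes superpose: combined rate λ = 0.056 + 0.33 = 0.386 per metre.
Over the interval, μ = 0.386 × 25 = 9.65 (a 25-metre bolt = 25 metres).
P(N ≥ 10) = 1 − P(N ≤ 9) ≈ 0.4976.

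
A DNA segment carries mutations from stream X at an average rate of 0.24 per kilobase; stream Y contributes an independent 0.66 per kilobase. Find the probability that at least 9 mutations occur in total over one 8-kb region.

0.2973

Independent Poisson processes superpose: combined rate λ = 0.24 + 0.66 = 0.9 per kilobase.
Over the interval, μ = 0.9 × 8 = 7.2 (an 8-kb region = 8 kilobases).
P(N ≥ 9) = 1 − P(N ≤ 8) ≈ 0.2973.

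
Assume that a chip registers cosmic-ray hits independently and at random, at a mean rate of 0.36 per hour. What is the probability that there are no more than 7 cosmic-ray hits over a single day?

Over the interval, μ = 0.36 × 24 = 8.64 (a day = 24 hours).
P(N ≤ 7) = Σ_{j=0}^{7} e^(−μ) μ^j/j! ≈ 0.3677.

0.3677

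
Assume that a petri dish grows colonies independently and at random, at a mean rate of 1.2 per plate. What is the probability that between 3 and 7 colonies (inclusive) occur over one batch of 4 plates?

0.7441

Over the interval, μ = 1.2 × 4 = 4.8 (a batch of 4 plates = 4 plates).
P(3 ≤ N ≤ 7) = Σ_{j=3}^{7} e^(−4.8) · 4.8^j/j! ≈ 0.7441.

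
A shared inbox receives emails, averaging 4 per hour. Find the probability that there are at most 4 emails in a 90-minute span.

Over the interval, μ = 4 × 1.5 = 6 (a 90-minute span = 1.5 hours).
P(N ≤ 4) = Σ_{j=0}^{4} e^(−μ) μ^j/j! ≈ 0.2851.

0.2851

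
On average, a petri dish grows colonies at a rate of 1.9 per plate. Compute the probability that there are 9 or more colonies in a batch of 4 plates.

Over the interval, μ = 1.9 × 4 = 7.6 (a batch of 4 plates = 4 plates).
P(N ≥ 9) = 1 − P(N ≤ 8) = 1 − Σ_{j=0}^{8} e^(−μ) μ^j/j! ≈ 0.3518.

0.3518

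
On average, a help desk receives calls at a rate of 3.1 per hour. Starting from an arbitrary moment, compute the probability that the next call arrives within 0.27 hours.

0.5670

Inter-arrival times are exponential with rate λ = 3.1 per hour.
P(T ≤ 0.27) = 1 − e^(−λt) = 1 − e^(−3.1 × 0.27) = 1 − e^(−0.837) ≈ 0.5670.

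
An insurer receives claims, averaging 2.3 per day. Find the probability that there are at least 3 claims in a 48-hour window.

0.8374

Over the interval, μ = 2.3 × 2 = 4.6 (a 48-hour window = 2 days).
P(N ≥ 3) = 1 − P(N ≤ 2) = 1 − Σ_{j=0}^{2} e^(−μ) μ^j/j! ≈ 0.8374.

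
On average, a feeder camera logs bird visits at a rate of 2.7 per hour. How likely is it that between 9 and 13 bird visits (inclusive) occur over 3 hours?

Over the interval, μ = 2.7 × 3 = 8.1 (3 hours).
P(9 ≤ N ≤ 13) = Σ_{j=9}^{13} e^(−8.1) · 8.1^j/j! ≈ 0.3842.

0.3842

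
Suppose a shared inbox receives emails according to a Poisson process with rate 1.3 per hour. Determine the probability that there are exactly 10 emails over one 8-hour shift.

0.1241

Over the interval, μ = 1.3 × 8 = 10.4 (an 8-hour shift = 8 hours).
P(N = 10) = e^(−μ) μ^10/10! = e^(−10.4) · 10.4^10/3628800 ≈ 0.1241.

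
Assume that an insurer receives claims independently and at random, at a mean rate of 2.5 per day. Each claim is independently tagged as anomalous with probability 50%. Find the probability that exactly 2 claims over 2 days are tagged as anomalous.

0.2565

Thinning: the claims that are tagged as anomalous themselves form a Poisson process with rate 0.5 × 2.5 = 1.25 per day.
Over the interval, μ = 1.25 × 2 = 2.5 (2 days).
P(N = 2) = e^(−2.5) · 2.5^2/2! ≈ 0.2565.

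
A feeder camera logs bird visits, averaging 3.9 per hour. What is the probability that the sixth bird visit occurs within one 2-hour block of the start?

0.7897

Over the interval, μ = 3.9 × 2 = 7.8 (a 2-hour block = 2 hours).
The sixth arrival falls in the interval iff at least 6 events occur there: P(S_6 ≤ t) = P(N ≥ 6) = 1 − P(N ≤ 5) ≈ 0.7897.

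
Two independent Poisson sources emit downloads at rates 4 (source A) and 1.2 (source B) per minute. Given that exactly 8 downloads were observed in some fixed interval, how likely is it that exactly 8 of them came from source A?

Given the total, each event is independently from source A with probability p = λ_A/(λ_A+λ_B) = 4/5.2 ≈ 0.7692.
So K ~ Binomial(8, 4/5.2): P(K = 8) = C(8,8) · (4/5.2)^8 · (1.2/5.2)^0 ≈ 0.1226.

0.1226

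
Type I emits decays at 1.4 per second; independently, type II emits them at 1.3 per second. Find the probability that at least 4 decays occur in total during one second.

0.2859

Independent Poisson processes superpose: combined rate λ = 1.4 + 1.3 = 2.7 per second.
So μ = 2.7.
P(N ≥ 4) = 1 − P(N ≤ 3) ≈ 0.2859.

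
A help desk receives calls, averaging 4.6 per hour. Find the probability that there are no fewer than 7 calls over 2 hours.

Over the interval, μ = 4.6 × 2 = 9.2 (2 hours).
P(N ≥ 7) = 1 − P(N ≤ 6) = 1 − Σ_{j=0}^{6} e^(−μ) μ^j/j! ≈ 0.8108.

0.8108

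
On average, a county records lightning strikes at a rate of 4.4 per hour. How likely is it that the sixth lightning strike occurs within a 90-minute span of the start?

Over the interval, μ = 4.4 × 1.5 = 6.6 (a 90-minute span = 1.5 hours).
The sixth arrival falls in the interval iff at least 6 events occur there: P(S_6 ≤ t) = P(N ≥ 6) = 1 − P(N ≤ 5) ≈ 0.6453.

0.6453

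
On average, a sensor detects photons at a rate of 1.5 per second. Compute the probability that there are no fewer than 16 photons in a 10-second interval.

0.4319

Over the interval, μ = 1.5 × 10 = 15 (a 10-second interval = 10 seconds).
P(N ≥ 16) = 1 − P(N ≤ 15) = 1 − Σ_{j=0}^{15} e^(−μ) μ^j/j! ≈ 0.4319.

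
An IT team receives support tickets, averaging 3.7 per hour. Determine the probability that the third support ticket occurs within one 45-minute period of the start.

0.5246

Over the interval, μ = 3.7 × 0.75 = 2.775 (a 45-minute period = 0.75 hours).
The third arrival falls in the interval iff at least 3 events occur there: P(S_3 ≤ t) = P(N ≥ 3) = 1 − P(N ≤ 2) ≈ 0.5246.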